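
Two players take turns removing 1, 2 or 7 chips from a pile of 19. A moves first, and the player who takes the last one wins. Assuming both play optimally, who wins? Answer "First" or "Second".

Compute winning (W) and losing (L) positions by backward induction:
i:   0  1  2  3  4  5  6  7  8  9 10 11 12 13 14 15 16 17 18 19
     L  W  W  L  W  W  L  W  W  L  W  W  L  W  W  L  W  W  L  W
Position 19 is W, so the first player wins.

First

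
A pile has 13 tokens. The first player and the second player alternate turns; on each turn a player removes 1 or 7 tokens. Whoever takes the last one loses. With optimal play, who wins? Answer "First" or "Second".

W/L table (W = player to move can force a win):
i:   0  1  2  3  4  5  6  7  8  9 10 11 12 13
     W  L  W  L  W  L  W  L  W  L  W  L  W  L
Position 13 is L, so the second player wins.

Second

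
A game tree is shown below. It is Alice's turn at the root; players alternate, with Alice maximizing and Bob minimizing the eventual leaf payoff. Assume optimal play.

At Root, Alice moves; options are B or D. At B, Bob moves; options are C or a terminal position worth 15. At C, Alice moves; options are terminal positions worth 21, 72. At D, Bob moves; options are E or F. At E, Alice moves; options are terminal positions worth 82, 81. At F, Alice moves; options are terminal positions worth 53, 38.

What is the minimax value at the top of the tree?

53

C (Alice): max(21, 72) = 72
B (Bob): min(72, 15) = 15
E (Alice): max(82, 81) = 82
F (Alice): max(53, 38) = 53
D (Bob): min(82, 53) = 53
Root (Alice): max(15, 53) = 53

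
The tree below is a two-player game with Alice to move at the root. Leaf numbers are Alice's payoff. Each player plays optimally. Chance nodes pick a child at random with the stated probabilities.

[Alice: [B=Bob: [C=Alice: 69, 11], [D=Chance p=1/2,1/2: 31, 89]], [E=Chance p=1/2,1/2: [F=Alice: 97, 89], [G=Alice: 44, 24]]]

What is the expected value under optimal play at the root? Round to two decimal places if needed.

C (Alice): max(69, 11) = 69
D (Chance): 1/2·31 + 1/2·89 = 60
B (Bob): min(69, 60) = 60
F (Alice): max(97, 89) = 97
G (Alice): max(44, 24) = 44
E (Chance): 1/2·97 + 1/2·44 = 70.5
Root (Alice): max(60, 70.5) = 70.5

70.5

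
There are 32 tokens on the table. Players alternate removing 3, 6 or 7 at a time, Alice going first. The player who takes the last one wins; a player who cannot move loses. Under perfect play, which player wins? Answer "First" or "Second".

Second

W/L table (W = player to move can force a win):
i:   0  1  2  3  4  5  6  7  8  9 10 11 12 13 14 15 16 17 18 19 20 21 22 23 24 25 26 27 28 29 30 31 32
     L  L  L  W  W  W  W  W  W  W  L  L  L  W  W  W  W  W  W  W  L  L  L  W  W  W  W  W  W  W  L  L  L
Position 32 is L, so the second player wins.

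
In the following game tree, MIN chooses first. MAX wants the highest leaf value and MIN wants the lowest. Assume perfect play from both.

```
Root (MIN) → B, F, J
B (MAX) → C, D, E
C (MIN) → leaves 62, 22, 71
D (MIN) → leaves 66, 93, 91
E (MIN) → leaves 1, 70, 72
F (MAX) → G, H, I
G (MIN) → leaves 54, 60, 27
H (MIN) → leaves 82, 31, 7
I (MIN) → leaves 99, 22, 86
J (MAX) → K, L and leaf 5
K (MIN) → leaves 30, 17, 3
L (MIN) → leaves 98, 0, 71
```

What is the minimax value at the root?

5

C (MIN): min(62, 22, 71) = 22
D (MIN): min(66, 93, 91) = 66
E (MIN): min(1, 70, 72) = 1
B (MAX): max(22, 66, 1) = 66
G (MIN): min(54, 60, 27) = 27
H (MIN): min(82, 31, 7) = 7
I (MIN): min(99, 22, 86) = 22
F (MAX): max(27, 7, 22) = 27
K (MIN): min(30, 17, 3) = 3
L (MIN): min(98, 0, 71) = 0
J (MAX): max(3, 0, 5) = 5
Root (MIN): min(66, 27, 5) = 5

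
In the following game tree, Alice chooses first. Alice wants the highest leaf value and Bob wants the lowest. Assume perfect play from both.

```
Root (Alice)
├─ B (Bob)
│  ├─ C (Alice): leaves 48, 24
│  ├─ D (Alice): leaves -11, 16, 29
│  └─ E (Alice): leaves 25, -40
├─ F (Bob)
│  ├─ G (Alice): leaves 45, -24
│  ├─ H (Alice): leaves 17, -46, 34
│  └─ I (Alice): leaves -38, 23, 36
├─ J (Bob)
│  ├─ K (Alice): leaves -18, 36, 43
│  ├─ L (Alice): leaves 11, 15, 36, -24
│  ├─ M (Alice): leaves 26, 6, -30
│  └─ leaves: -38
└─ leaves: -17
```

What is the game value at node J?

K: max(-18, 36, 43) = 43
L: max(11, 15, 36, -24) = 36
M: max(26, 6, -30) = 26
J: min(43, 36, 26, -38) = -38

-38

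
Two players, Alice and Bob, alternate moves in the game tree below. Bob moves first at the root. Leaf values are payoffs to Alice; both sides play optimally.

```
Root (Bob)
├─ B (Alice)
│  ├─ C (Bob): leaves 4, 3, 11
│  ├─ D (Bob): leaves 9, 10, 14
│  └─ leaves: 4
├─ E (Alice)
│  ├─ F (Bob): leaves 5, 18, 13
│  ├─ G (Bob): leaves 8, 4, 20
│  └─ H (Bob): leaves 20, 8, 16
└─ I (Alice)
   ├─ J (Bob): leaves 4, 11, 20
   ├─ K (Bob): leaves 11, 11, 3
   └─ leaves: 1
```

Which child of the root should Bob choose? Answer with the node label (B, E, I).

C (Bob): min(4, 3, 11) = 3
D (Bob): min(9, 10, 14) = 9
B (Alice): max(3, 9, 4) = 9
F (Bob): min(5, 18, 13) = 5
G (Bob): min(8, 4, 20) = 4
H (Bob): min(20, 8, 16) = 8
E (Alice): max(5, 4, 8) = 8
J (Bob): min(4, 11, 20) = 4
K (Bob): min(11, 11, 3) = 3
I (Alice): max(4, 3, 1) = 4
Root (Bob): min(9, 8, 4) = 4
Bob picks the child with the lowest value: I (value 4).

I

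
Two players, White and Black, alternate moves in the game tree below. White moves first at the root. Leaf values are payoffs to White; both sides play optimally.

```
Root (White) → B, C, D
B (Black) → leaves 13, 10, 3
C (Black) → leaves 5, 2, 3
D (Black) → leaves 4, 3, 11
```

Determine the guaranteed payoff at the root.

3

B (Black): min(13, 10, 3) = 3
C (Black): min(5, 2, 3) = 2
D (Black): min(4, 3, 11) = 3
Root (White): max(3, 2, 3) = 3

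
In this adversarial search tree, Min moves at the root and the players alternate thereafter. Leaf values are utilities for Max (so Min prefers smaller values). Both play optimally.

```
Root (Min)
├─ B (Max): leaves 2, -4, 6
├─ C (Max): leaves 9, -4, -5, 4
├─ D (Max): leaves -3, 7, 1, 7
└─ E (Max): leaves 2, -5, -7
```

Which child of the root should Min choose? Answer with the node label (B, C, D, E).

E

B (Max): max(2, -4, 6) = 6
C (Max): max(9, -4, -5, 4) = 9
D (Max): max(-3, 7, 1, 7) = 7
E (Max): max(2, -5, -7) = 2
Root (Min): min(6, 9, 7, 2) = 2
Min picks the child with the lowest value: E (value 2).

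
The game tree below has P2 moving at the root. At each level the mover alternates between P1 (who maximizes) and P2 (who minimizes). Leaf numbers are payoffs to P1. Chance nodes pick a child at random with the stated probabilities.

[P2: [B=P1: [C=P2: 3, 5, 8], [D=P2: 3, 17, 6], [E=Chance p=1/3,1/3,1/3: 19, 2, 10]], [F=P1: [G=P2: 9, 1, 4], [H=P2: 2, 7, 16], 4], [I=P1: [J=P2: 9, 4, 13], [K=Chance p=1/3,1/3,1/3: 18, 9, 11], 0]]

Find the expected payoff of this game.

4

C (P2): min(3, 5, 8) = 3
D (P2): min(3, 17, 6) = 3
E (Chance): 1/3·19 + 1/3·2 + 1/3·10 = 10.33
B (P1): max(3, 3, 10.33) = 10.33
G (P2): min(9, 1, 4) = 1
H (P2): min(2, 7, 16) = 2
F (P1): max(1, 2, 4) = 4
J (P2): min(9, 4, 13) = 4
K (Chance): 1/3·18 + 1/3·9 + 1/3·11 = 12.67
I (P1): max(4, 12.67, 0) = 12.67
Root (P2): min(10.33, 4, 12.67) = 4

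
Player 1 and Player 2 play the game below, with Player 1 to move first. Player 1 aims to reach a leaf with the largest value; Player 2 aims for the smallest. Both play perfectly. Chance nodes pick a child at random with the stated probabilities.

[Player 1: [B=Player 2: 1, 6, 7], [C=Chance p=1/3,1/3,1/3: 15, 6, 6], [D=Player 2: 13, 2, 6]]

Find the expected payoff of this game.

B (Player 2): min(1, 6, 7) = 1
C (Chance): 1/3·15 + 1/3·6 + 1/3·6 = 9
D (Player 2): min(13, 2, 6) = 2
Root (Player 1): max(1, 9, 2) = 9

9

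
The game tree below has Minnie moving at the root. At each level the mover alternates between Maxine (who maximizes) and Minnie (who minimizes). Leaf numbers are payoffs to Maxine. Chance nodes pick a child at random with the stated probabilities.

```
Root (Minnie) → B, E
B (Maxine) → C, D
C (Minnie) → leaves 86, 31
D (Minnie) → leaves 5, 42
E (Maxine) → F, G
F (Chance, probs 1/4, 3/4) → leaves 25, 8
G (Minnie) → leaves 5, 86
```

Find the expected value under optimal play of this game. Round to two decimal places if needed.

C (Minnie): min(86, 31) = 31
D (Minnie): min(5, 42) = 5
B (Maxine): max(31, 5) = 31
F (Chance): 1/4·25 + 3/4·8 = 12.25
G (Minnie): min(5, 86) = 5
E (Maxine): max(12.25, 5) = 12.25
Root (Minnie): min(31, 12.25) = 12.25

12.25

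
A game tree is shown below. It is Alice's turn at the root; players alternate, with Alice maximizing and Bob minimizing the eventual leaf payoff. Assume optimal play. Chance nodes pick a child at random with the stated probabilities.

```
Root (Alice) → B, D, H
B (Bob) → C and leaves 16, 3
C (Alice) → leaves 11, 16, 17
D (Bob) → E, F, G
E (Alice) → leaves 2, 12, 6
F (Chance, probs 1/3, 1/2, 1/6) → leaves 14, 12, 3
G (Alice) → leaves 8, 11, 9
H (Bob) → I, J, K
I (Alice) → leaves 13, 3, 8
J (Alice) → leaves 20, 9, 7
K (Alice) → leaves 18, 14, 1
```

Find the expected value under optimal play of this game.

13

C (Alice): max(11, 16, 17) = 17
B (Bob): min(17, 16, 3) = 3
E (Alice): max(2, 12, 6) = 12
F (Chance): 1/3·14 + 1/2·12 + 1/6·3 = 11.17
G (Alice): max(8, 11, 9) = 11
D (Bob): min(12, 11.17, 11) = 11
I (Alice): max(13, 3, 8) = 13
J (Alice): max(20, 9, 7) = 20
K (Alice): max(18, 14, 1) = 18
H (Bob): min(13, 20, 18) = 13
Root (Alice): max(3, 11, 13) = 13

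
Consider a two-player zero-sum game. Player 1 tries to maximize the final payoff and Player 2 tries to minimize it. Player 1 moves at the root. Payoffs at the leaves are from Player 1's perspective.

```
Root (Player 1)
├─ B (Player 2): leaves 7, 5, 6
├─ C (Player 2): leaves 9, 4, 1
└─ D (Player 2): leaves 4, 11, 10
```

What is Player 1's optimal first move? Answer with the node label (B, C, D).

B (Player 2): min(7, 5, 6) = 5
C (Player 2): min(9, 4, 1) = 1
D (Player 2): min(4, 11, 10) = 4
Root (Player 1): max(5, 1, 4) = 5
Player 1 picks the child with the highest value: B (value 5).

B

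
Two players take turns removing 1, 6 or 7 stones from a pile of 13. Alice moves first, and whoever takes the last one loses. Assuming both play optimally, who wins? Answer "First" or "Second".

Mark each pile size as W (mover wins) or L (mover loses):
i:   0  1  2  3  4  5  6  7  8  9 10 11 12 13
     W  L  W  L  W  L  W  W  W  W  W  W  W  L
Position 13 is L, so the second player wins.

Second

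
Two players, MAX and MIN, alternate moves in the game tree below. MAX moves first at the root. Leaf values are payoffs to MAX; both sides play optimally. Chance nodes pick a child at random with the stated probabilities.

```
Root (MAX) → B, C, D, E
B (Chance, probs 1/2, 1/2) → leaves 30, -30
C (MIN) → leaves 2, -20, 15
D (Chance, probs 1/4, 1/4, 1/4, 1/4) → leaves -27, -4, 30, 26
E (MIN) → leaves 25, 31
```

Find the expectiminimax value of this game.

25

B (Chance): 1/2·30 + 1/2·-30 = 0
C (MIN): min(2, -20, 15) = -20
D (Chance): 1/4·-27 + 1/4·-4 + 1/4·30 + 1/4·26 = 6.25
E (MIN): min(25, 31) = 25
Root (MAX): max(0, -20, 6.25, 25) = 25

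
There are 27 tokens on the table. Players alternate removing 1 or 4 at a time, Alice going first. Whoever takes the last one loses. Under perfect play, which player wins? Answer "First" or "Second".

First

Compute winning (W) and losing (L) positions by backward induction:
i:   0  1  2  3  4  5  6  7  8  9 10 11 12 13 14 15 16 17 18 19 20 21 22 23 24 25 26 27
     W  L  W  L  W  W  L  W  L  W  W  L  W  L  W  W  L  W  L  W  W  L  W  L  W  W  L  W
Position 27 is W, so the first player wins.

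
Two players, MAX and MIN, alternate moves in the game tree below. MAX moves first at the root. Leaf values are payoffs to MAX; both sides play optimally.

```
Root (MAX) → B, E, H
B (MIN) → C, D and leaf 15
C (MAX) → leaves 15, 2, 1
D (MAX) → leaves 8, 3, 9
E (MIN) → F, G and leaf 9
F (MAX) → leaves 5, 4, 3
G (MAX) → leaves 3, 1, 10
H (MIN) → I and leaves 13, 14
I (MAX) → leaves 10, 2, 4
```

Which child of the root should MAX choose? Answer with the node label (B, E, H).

H

C (MAX): max(15, 2, 1) = 15
D (MAX): max(8, 3, 9) = 9
B (MIN): min(15, 9, 15) = 9
F (MAX): max(5, 4, 3) = 5
G (MAX): max(3, 1, 10) = 10
E (MIN): min(5, 10, 9) = 5
I (MAX): max(10, 2, 4) = 10
H (MIN): min(10, 13, 14) = 10
Root (MAX): max(9, 5, 10) = 10
MAX picks the child with the highest value: H (value 10).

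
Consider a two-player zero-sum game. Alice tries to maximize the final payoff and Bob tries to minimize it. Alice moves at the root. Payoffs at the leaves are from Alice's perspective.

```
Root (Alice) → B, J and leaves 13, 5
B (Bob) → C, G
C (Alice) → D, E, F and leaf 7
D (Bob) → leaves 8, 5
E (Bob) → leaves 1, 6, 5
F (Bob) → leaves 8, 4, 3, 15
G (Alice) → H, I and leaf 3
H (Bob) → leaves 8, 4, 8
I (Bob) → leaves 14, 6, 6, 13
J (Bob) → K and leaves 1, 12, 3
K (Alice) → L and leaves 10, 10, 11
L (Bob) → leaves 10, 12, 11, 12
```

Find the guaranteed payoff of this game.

13

D (Bob): min(8, 5) = 5
E (Bob): min(1, 6, 5) = 1
F (Bob): min(8, 4, 3, 15) = 3
C (Alice): max(5, 1, 3, 7) = 7
H (Bob): min(8, 4, 8) = 4
I (Bob): min(14, 6, 6, 13) = 6
G (Alice): max(4, 6, 3) = 6
B (Bob): min(7, 6) = 6
L (Bob): min(10, 12, 11, 12) = 10
K (Alice): max(10, 10, 10, 11) = 11
J (Bob): min(11, 1, 12, 3) = 1
Root (Alice): max(6, 1, 13, 5) = 13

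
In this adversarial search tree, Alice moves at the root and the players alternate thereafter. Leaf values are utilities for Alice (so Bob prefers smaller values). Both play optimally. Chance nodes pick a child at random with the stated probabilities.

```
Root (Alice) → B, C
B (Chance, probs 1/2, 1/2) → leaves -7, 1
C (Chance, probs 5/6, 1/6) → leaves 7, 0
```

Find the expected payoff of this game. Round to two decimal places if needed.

5.83

B (Chance): 1/2·-7 + 1/2·1 = -3
C (Chance): 5/6·7 + 1/6·0 = 5.83
Root (Alice): max(-3, 5.83) = 5.83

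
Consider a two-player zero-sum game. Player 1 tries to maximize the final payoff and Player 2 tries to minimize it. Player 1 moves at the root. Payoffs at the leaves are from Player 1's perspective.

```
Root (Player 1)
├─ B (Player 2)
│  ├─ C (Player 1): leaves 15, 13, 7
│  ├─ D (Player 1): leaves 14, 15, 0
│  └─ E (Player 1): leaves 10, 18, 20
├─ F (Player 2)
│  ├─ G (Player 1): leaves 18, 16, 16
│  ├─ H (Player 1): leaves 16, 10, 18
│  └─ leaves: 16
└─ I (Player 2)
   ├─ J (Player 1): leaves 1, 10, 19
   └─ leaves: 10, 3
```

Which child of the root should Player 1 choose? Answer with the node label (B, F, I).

C (Player 1): max(15, 13, 7) = 15
D (Player 1): max(14, 15, 0) = 15
E (Player 1): max(10, 18, 20) = 20
B (Player 2): min(15, 15, 20) = 15
G (Player 1): max(18, 16, 16) = 18
H (Player 1): max(16, 10, 18) = 18
F (Player 2): min(18, 18, 16) = 16
J (Player 1): max(1, 10, 19) = 19
I (Player 2): min(19, 10, 3) = 3
Root (Player 1): max(15, 16, 3) = 16
Player 1 picks the child with the highest value: F (value 16).

F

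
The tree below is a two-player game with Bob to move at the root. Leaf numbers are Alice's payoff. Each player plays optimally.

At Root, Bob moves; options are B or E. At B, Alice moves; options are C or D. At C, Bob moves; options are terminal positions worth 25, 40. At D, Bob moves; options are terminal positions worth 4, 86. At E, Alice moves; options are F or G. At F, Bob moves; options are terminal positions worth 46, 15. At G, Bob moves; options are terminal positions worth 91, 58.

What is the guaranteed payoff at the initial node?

C (Bob): min(25, 40) = 25
D (Bob): min(4, 86) = 4
B (Alice): max(25, 4) = 25
F (Bob): min(46, 15) = 15
G (Bob): min(91, 58) = 58
E (Alice): max(15, 58) = 58
Root (Bob): min(25, 58) = 25

25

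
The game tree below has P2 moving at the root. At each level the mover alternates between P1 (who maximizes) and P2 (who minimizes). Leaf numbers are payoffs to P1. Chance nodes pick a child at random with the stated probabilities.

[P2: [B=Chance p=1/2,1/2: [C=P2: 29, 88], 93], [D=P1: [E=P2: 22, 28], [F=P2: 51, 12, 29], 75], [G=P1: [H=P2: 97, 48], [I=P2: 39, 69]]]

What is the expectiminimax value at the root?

48

C (P2): min(29, 88) = 29
B (Chance): 1/2·29 + 1/2·93 = 61
E (P2): min(22, 28) = 22
F (P2): min(51, 12, 29) = 12
D (P1): max(22, 12, 75) = 75
H (P2): min(97, 48) = 48
I (P2): min(39, 69) = 39
G (P1): max(48, 39) = 48
Root (P2): min(61, 75, 48) = 48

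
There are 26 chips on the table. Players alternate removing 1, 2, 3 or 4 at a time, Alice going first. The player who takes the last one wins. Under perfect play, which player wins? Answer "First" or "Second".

Positions where the player to move wins (W) vs loses (L):
i:   0  1  2  3  4  5  6  7  8  9 10 11 12 13 14 15 16 17 18 19 20 21 22 23 24 25 26
     L  W  W  W  W  L  W  W  W  W  L  W  W  W  W  L  W  W  W  W  L  W  W  W  W  L  W
Position 26 is W, so the first player wins.

First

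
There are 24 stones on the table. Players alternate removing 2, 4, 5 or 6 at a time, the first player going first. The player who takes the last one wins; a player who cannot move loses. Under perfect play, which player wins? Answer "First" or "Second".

Second

Positions where the player to move wins (W) vs loses (L):
i:   0  1  2  3  4  5  6  7  8  9 10 11 12 13 14 15 16 17 18 19 20 21 22 23 24
     L  L  W  W  W  W  W  W  L  L  W  W  W  W  W  W  L  L  W  W  W  W  W  W  L
Position 24 is L, so the second player wins.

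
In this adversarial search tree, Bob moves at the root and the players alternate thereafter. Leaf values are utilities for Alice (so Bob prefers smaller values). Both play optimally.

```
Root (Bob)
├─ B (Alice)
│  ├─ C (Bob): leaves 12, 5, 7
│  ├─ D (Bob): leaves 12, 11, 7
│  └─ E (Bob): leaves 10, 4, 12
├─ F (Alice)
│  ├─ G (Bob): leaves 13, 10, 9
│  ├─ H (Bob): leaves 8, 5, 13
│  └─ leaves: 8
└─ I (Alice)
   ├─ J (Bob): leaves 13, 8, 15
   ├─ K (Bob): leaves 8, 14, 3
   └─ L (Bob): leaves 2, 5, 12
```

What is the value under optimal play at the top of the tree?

C (Bob): min(12, 5, 7) = 5
D (Bob): min(12, 11, 7) = 7
E (Bob): min(10, 4, 12) = 4
B (Alice): max(5, 7, 4) = 7
G (Bob): min(13, 10, 9) = 9
H (Bob): min(8, 5, 13) = 5
F (Alice): max(9, 5, 8) = 9
J (Bob): min(13, 8, 15) = 8
K (Bob): min(8, 14, 3) = 3
L (Bob): min(2, 5, 12) = 2
I (Alice): max(8, 3, 2) = 8
Root (Bob): min(7, 9, 8) = 7

7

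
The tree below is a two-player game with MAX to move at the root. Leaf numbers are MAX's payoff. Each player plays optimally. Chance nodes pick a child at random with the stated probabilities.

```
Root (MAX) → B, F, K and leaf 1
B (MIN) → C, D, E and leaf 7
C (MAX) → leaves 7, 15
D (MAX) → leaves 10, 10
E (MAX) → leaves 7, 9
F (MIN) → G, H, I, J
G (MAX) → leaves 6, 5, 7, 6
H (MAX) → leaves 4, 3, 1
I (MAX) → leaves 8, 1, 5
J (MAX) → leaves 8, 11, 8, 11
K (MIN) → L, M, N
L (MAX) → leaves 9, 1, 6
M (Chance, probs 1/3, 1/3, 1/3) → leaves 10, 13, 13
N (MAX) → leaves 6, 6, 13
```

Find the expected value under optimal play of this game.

C (MAX): max(7, 15) = 15
D (MAX): max(10, 10) = 10
E (MAX): max(7, 9) = 9
B (MIN): min(15, 10, 9, 7) = 7
G (MAX): max(6, 5, 7, 6) = 7
H (MAX): max(4, 3, 1) = 4
I (MAX): max(8, 1, 5) = 8
J (MAX): max(8, 11, 8, 11) = 11
F (MIN): min(7, 4, 8, 11) = 4
L (MAX): max(9, 1, 6) = 9
M (Chance): 1/3·10 + 1/3·13 + 1/3·13 = 12
N (MAX): max(6, 6, 13) = 13
K (MIN): min(9, 12, 13) = 9
Root (MAX): max(7, 4, 9, 1) = 9

9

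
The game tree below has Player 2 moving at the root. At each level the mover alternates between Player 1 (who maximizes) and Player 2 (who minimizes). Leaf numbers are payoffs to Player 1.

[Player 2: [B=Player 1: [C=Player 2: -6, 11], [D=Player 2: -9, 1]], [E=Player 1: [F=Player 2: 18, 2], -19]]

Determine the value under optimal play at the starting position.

-6

C (Player 2): min(-6, 11) = -6
D (Player 2): min(-9, 1) = -9
B (Player 1): max(-6, -9) = -6
F (Player 2): min(18, 2) = 2
E (Player 1): max(2, -19) = 2
Root (Player 2): min(-6, 2) = -6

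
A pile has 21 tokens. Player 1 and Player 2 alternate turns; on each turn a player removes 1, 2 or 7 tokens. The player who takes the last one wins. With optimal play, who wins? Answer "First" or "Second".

W/L table (W = player to move can force a win):
i:   0  1  2  3  4  5  6  7  8  9 10 11 12 13 14 15 16 17 18 19 20 21
     L  W  W  L  W  W  L  W  W  L  W  W  L  W  W  L  W  W  L  W  W  L
Position 21 is L, so the second player wins.

Second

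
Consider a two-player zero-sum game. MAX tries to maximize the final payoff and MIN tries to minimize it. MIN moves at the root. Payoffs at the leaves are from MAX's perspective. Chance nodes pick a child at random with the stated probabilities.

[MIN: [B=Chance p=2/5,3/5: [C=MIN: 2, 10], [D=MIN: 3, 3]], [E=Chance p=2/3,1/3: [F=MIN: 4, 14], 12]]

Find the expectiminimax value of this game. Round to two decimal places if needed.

C (MIN): min(2, 10) = 2
D (MIN): min(3, 3) = 3
B (Chance): 2/5·2 + 3/5·3 = 2.6
F (MIN): min(4, 14) = 4
E (Chance): 2/3·4 + 1/3·12 = 6.67
Root (MIN): min(2.6, 6.67) = 2.6

2.6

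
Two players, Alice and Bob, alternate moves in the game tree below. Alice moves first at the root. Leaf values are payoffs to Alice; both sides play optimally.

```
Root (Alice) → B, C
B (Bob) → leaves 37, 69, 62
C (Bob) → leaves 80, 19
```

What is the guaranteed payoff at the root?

37

B (Bob): min(37, 69, 62) = 37
C (Bob): min(80, 19) = 19
Root (Alice): max(37, 19) = 37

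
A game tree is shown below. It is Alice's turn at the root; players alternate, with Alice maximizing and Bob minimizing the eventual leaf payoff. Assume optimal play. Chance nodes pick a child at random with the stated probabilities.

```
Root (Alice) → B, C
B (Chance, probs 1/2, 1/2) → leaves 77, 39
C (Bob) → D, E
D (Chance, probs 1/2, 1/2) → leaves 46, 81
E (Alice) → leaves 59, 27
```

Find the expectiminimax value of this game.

59

B (Chance): 1/2·77 + 1/2·39 = 58
D (Chance): 1/2·46 + 1/2·81 = 63.5
E (Alice): max(59, 27) = 59
C (Bob): min(63.5, 59) = 59
Root (Alice): max(58, 59) = 59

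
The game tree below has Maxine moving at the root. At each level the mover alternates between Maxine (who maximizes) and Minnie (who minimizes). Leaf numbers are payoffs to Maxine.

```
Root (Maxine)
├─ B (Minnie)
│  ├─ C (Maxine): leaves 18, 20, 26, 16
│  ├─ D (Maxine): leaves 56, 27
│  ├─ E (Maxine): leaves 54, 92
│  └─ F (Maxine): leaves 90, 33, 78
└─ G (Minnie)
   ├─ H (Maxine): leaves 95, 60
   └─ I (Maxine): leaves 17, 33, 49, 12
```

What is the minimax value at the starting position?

C (Maxine): max(18, 20, 26, 16) = 26
D (Maxine): max(56, 27) = 56
E (Maxine): max(54, 92) = 92
F (Maxine): max(90, 33, 78) = 90
B (Minnie): min(26, 56, 92, 90) = 26
H (Maxine): max(95, 60) = 95
I (Maxine): max(17, 33, 49, 12) = 49
G (Minnie): min(95, 49) = 49
Root (Maxine): max(26, 49) = 49

49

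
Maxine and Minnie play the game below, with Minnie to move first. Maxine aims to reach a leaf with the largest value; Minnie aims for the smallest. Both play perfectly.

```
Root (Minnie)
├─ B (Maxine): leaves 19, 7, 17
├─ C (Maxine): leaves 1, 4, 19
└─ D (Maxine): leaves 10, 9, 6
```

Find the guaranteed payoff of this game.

10

B (Maxine): max(19, 7, 17) = 19
C (Maxine): max(1, 4, 19) = 19
D (Maxine): max(10, 9, 6) = 10
Root (Minnie): min(19, 19, 10) = 10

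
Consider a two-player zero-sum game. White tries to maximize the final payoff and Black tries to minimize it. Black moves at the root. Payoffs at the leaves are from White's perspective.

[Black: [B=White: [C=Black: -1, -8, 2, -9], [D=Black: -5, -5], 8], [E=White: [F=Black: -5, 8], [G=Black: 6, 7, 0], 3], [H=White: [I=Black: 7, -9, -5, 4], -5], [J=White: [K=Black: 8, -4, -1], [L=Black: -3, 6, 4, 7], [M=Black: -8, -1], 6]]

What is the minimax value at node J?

K: min(8, -4, -1) = -4
L: min(-3, 6, 4, 7) = -3
M: min(-8, -1) = -8
J: max(-4, -3, -8, 6) = 6

6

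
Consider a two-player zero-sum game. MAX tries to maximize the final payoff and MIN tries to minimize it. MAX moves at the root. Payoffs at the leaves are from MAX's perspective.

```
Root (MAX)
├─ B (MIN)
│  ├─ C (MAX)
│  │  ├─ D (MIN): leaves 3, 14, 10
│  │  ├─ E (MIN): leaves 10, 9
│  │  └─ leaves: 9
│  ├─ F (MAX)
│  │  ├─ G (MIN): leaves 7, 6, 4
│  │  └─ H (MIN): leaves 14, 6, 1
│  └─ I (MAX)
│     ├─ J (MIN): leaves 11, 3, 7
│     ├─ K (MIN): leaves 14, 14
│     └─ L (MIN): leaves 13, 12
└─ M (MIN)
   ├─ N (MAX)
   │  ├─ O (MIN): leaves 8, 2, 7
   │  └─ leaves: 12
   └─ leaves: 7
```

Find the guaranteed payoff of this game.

7

D (MIN): min(3, 14, 10) = 3
E (MIN): min(10, 9) = 9
C (MAX): max(3, 9, 9) = 9
G (MIN): min(7, 6, 4) = 4
H (MIN): min(14, 6, 1) = 1
F (MAX): max(4, 1) = 4
J (MIN): min(11, 3, 7) = 3
K (MIN): min(14, 14) = 14
L (MIN): min(13, 12) = 12
I (MAX): max(3, 14, 12) = 14
B (MIN): min(9, 4, 14) = 4
O (MIN): min(8, 2, 7) = 2
N (MAX): max(2, 12) = 12
M (MIN): min(12, 7) = 7
Root (MAX): max(4, 7) = 7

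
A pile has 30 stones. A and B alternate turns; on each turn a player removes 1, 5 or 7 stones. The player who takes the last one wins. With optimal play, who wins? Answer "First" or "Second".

W/L table (W = player to move can force a win):
i:   0  1  2  3  4  5  6  7  8  9 10 11 12 13 14 15 16 17 18 19 20 21 22 23 24 25 26 27 28 29 30
     L  W  L  W  L  W  L  W  L  W  L  W  L  W  L  W  L  W  L  W  L  W  L  W  L  W  L  W  L  W  L
Position 30 is L, so the second player wins.

Second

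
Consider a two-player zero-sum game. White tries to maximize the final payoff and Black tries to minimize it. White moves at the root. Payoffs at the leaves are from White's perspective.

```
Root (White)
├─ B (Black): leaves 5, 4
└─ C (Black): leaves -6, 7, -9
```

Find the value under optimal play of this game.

B (Black): min(5, 4) = 4
C (Black): min(-6, 7, -9) = -9
Root (White): max(4, -9) = 4

4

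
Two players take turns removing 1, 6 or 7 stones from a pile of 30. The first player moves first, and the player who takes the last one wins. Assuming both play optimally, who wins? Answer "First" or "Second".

First

Mark each pile size as W (mover wins) or L (mover loses):
i:   0  1  2  3  4  5  6  7  8  9 10 11 12 13 14 15 16 17 18 19 20 21 22 23 24 25 26 27 28 29 30
     L  W  L  W  L  W  W  W  W  W  W  W  L  W  L  W  L  W  W  W  W  W  W  W  L  W  L  W  L  W  W
Position 30 is W, so the first player wins.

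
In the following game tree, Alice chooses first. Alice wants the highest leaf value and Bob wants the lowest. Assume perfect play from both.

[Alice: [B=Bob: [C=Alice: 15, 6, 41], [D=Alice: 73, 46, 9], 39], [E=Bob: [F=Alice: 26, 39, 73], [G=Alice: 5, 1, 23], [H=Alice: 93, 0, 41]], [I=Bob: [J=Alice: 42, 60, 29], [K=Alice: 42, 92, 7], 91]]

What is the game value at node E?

23

F: max(26, 39, 73) = 73
G: max(5, 1, 23) = 23
H: max(93, 0, 41) = 93
E: min(73, 23, 93) = 23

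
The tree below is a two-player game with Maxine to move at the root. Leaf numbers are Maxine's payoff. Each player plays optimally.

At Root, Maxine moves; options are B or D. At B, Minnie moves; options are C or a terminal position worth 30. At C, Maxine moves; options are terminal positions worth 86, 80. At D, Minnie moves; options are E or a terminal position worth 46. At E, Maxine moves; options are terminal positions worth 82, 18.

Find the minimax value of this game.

46

C (Maxine): max(86, 80) = 86
B (Minnie): min(86, 30) = 30
E (Maxine): max(82, 18) = 82
D (Minnie): min(82, 46) = 46
Root (Maxine): max(30, 46) = 46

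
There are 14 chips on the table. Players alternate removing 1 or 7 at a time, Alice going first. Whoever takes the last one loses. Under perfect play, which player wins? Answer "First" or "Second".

First

Positions where the player to move wins (W) vs loses (L):
i:   0  1  2  3  4  5  6  7  8  9 10 11 12 13 14
     W  L  W  L  W  L  W  L  W  L  W  L  W  L  W
Position 14 is W, so the first player wins.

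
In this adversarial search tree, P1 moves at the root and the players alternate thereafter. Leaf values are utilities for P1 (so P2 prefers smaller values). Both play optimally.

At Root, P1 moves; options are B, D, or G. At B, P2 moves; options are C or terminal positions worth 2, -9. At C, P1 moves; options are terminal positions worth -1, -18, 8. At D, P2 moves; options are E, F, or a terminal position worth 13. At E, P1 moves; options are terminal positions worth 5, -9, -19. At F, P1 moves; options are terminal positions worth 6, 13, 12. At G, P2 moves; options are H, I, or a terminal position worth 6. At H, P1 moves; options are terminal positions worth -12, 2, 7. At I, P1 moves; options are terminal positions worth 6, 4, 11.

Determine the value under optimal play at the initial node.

C (P1): max(-1, -18, 8) = 8
B (P2): min(8, 2, -9) = -9
E (P1): max(5, -9, -19) = 5
F (P1): max(6, 13, 12) = 13
D (P2): min(5, 13, 13) = 5
H (P1): max(-12, 2, 7) = 7
I (P1): max(6, 4, 11) = 11
G (P2): min(7, 11, 6) = 6
Root (P1): max(-9, 5, 6) = 6

6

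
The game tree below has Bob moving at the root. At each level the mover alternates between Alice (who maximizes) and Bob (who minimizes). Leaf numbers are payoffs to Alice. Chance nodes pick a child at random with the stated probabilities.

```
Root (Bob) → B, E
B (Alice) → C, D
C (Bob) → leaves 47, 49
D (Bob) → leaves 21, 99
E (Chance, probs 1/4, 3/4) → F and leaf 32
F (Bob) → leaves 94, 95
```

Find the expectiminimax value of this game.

C (Bob): min(47, 49) = 47
D (Bob): min(21, 99) = 21
B (Alice): max(47, 21) = 47
F (Bob): min(94, 95) = 94
E (Chance): 1/4·94 + 3/4·32 = 47.5
Root (Bob): min(47, 47.5) = 47

47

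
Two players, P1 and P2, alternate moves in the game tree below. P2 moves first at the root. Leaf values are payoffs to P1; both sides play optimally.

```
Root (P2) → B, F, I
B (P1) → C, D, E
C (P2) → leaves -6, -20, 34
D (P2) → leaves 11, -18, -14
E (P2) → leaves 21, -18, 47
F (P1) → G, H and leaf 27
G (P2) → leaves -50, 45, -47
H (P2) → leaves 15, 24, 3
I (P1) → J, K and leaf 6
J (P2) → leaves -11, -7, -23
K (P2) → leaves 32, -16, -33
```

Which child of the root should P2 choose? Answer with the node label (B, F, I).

B

C (P2): min(-6, -20, 34) = -20
D (P2): min(11, -18, -14) = -18
E (P2): min(21, -18, 47) = -18
B (P1): max(-20, -18, -18) = -18
G (P2): min(-50, 45, -47) = -50
H (P2): min(15, 24, 3) = 3
F (P1): max(-50, 3, 27) = 27
J (P2): min(-11, -7, -23) = -23
K (P2): min(32, -16, -33) = -33
I (P1): max(-23, -33, 6) = 6
Root (P2): min(-18, 27, 6) = -18
P2 picks the child with the lowest value: B (value -18).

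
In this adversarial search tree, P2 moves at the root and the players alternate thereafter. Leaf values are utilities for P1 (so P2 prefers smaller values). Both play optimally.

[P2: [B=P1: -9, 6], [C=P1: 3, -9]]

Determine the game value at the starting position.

B (P1): max(-9, 6) = 6
C (P1): max(3, -9) = 3
Root (P2): min(6, 3) = 3

3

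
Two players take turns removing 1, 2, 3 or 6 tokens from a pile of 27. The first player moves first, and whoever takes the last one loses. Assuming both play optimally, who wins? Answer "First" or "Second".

i:   0  1  2  3  4  5  6  7  8  9 10 11 12 13 14 15 16 17 18 19 20 21 22 23 24 25 26 27
     W  L  W  W  W  L  W  W  W  L  W  W  W  L  W  W  W  L  W  W  W  L  W  W  W  L  W  W
Position 27 is W, so the first player wins.

First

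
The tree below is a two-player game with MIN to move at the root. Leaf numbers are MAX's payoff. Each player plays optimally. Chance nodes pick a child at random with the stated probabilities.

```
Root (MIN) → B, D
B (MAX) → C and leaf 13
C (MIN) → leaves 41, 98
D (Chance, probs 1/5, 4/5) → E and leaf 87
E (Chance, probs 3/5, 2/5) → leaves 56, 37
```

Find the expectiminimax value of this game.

41

C (MIN): min(41, 98) = 41
B (MAX): max(41, 13) = 41
E (Chance): 3/5·56 + 2/5·37 = 48.4
D (Chance): 1/5·48.4 + 4/5·87 = 79.28
Root (MIN): min(41, 79.28) = 41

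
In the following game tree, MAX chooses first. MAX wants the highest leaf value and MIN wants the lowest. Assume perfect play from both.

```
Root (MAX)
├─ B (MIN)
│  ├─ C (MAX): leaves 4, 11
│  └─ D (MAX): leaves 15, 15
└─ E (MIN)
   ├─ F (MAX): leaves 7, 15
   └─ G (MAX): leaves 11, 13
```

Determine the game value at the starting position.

13

C (MAX): max(4, 11) = 11
D (MAX): max(15, 15) = 15
B (MIN): min(11, 15) = 11
F (MAX): max(7, 15) = 15
G (MAX): max(11, 13) = 13
E (MIN): min(15, 13) = 13
Root (MAX): max(11, 13) = 13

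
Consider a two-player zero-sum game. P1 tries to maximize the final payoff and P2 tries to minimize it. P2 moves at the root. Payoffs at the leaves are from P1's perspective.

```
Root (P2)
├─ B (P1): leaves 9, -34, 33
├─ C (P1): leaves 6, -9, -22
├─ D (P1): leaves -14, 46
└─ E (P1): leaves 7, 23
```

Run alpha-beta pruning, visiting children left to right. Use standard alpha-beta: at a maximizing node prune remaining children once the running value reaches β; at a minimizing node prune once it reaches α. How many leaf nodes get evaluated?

B [α=-∞,β=+∞]: v=33
C [α=-∞,β=33]: v=6
D [α=-∞,β=6]: v=46
E [α=-∞,β=6]: v=7 after child 1 ≥ β → β-cutoff, skip 1
Root [α=-∞,β=+∞]: v=6
Leaves evaluated: 9 of 10.

9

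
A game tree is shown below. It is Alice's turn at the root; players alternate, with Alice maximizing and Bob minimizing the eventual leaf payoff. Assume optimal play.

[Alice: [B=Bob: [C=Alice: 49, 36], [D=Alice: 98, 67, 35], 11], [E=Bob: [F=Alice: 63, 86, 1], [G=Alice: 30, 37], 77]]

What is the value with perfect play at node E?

37

F: max(63, 86, 1) = 86
G: max(30, 37) = 37
E: min(86, 37, 77) = 37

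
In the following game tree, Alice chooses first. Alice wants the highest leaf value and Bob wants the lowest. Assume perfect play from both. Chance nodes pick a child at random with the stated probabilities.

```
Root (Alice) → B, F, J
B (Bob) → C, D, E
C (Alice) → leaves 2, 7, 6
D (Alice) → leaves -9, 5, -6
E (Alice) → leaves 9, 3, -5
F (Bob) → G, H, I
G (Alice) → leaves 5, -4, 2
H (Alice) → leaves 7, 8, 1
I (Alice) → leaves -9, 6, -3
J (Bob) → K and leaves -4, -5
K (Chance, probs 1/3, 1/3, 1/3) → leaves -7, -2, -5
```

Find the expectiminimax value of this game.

C (Alice): max(2, 7, 6) = 7
D (Alice): max(-9, 5, -6) = 5
E (Alice): max(9, 3, -5) = 9
B (Bob): min(7, 5, 9) = 5
G (Alice): max(5, -4, 2) = 5
H (Alice): max(7, 8, 1) = 8
I (Alice): max(-9, 6, -3) = 6
F (Bob): min(5, 8, 6) = 5
K (Chance): 1/3·-7 + 1/3·-2 + 1/3·-5 = -4.67
J (Bob): min(-4.67, -4, -5) = -5
Root (Alice): max(5, 5, -5) = 5

5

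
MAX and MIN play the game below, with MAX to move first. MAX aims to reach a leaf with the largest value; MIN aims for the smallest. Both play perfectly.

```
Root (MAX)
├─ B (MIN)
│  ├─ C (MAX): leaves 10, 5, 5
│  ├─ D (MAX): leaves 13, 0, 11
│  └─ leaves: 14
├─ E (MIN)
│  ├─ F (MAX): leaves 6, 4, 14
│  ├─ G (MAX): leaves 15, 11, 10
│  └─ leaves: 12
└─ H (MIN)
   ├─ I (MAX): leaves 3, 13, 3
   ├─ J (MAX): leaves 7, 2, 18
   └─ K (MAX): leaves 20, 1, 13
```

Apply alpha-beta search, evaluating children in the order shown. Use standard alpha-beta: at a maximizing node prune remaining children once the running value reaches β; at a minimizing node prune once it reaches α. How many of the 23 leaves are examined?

C [α=-∞,β=+∞]: v=10
D [α=-∞,β=10]: v=13 after child 1 ≥ β → β-cutoff, skip 2
B [α=-∞,β=+∞]: v=10
F [α=10,β=+∞]: v=14
G [α=10,β=14]: v=15 after child 1 ≥ β → β-cutoff, skip 2
E [α=10,β=+∞]: v=12
I [α=12,β=+∞]: v=13
J [α=12,β=13]: v=18
K [α=12,β=13]: v=20 after child 1 ≥ β → β-cutoff, skip 2
H [α=12,β=+∞]: v=13
Root [α=-∞,β=+∞]: v=13
Leaves evaluated: 17 of 23.

17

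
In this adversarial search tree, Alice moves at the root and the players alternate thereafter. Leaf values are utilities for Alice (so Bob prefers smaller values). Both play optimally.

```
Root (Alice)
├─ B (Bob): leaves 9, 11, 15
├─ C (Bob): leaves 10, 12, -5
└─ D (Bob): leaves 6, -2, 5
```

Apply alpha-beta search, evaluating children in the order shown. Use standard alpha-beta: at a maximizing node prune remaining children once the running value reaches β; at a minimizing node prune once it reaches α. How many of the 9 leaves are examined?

7

B [α=-∞,β=+∞]: v=9
C [α=9,β=+∞]: v=-5
D [α=9,β=+∞]: v=6 after child 1 ≤ α → α-cutoff, skip 2
Root [α=-∞,β=+∞]: v=9
Leaves evaluated: 7 of 9.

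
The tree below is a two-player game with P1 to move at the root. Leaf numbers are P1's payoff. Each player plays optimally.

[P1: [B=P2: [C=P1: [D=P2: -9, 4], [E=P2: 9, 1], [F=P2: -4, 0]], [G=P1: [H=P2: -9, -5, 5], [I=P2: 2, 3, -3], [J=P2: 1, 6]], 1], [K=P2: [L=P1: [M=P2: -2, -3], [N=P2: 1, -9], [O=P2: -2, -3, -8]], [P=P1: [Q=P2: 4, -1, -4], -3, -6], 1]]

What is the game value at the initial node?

1

D (P2): min(-9, 4) = -9
E (P2): min(9, 1) = 1
F (P2): min(-4, 0) = -4
C (P1): max(-9, 1, -4) = 1
H (P2): min(-9, -5, 5) = -9
I (P2): min(2, 3, -3) = -3
J (P2): min(1, 6) = 1
G (P1): max(-9, -3, 1) = 1
B (P2): min(1, 1, 1) = 1
M (P2): min(-2, -3) = -3
N (P2): min(1, -9) = -9
O (P2): min(-2, -3, -8) = -8
L (P1): max(-3, -9, -8) = -3
Q (P2): min(4, -1, -4) = -4
P (P1): max(-4, -3, -6) = -3
K (P2): min(-3, -3, 1) = -3
Root (P1): max(1, -3) = 1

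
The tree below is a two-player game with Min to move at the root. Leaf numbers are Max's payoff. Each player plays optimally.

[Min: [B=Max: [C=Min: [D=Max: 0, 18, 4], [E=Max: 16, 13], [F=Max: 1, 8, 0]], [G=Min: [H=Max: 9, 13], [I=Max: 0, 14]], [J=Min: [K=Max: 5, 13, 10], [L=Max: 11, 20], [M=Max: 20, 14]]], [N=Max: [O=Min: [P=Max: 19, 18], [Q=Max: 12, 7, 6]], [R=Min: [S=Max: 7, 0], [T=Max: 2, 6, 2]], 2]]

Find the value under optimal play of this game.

12

D (Max): max(0, 18, 4) = 18
E (Max): max(16, 13) = 16
F (Max): max(1, 8, 0) = 8
C (Min): min(18, 16, 8) = 8
H (Max): max(9, 13) = 13
I (Max): max(0, 14) = 14
G (Min): min(13, 14) = 13
K (Max): max(5, 13, 10) = 13
L (Max): max(11, 20) = 20
M (Max): max(20, 14) = 20
J (Min): min(13, 20, 20) = 13
B (Max): max(8, 13, 13) = 13
P (Max): max(19, 18) = 19
Q (Max): max(12, 7, 6) = 12
O (Min): min(19, 12) = 12
S (Max): max(7, 0) = 7
T (Max): max(2, 6, 2) = 6
R (Min): min(7, 6) = 6
N (Max): max(12, 6, 2) = 12
Root (Min): min(13, 12) = 12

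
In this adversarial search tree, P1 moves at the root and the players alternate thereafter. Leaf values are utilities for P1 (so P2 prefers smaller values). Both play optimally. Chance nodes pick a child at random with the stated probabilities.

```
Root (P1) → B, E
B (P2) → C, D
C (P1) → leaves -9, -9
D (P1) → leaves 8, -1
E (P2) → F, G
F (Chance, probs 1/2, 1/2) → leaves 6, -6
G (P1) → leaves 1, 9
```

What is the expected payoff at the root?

C (P1): max(-9, -9) = -9
D (P1): max(8, -1) = 8
B (P2): min(-9, 8) = -9
F (Chance): 1/2·6 + 1/2·-6 = 0
G (P1): max(1, 9) = 9
E (P2): min(0, 9) = 0
Root (P1): max(-9, 0) = 0

0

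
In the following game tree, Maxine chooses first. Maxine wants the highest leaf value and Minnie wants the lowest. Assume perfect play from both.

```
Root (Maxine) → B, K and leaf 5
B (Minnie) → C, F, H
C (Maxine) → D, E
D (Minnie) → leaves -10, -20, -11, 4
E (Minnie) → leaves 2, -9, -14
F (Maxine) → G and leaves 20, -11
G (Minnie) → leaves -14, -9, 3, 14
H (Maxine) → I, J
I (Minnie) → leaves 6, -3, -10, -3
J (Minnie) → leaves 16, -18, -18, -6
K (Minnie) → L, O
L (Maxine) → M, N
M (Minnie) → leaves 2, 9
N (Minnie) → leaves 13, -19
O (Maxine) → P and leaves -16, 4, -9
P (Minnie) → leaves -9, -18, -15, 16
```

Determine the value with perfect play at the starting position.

D (Minnie): min(-10, -20, -11, 4) = -20
E (Minnie): min(2, -9, -14) = -14
C (Maxine): max(-20, -14) = -14
G (Minnie): min(-14, -9, 3, 14) = -14
F (Maxine): max(-14, 20, -11) = 20
I (Minnie): min(6, -3, -10, -3) = -10
J (Minnie): min(16, -18, -18, -6) = -18
H (Maxine): max(-10, -18) = -10
B (Minnie): min(-14, 20, -10) = -14
M (Minnie): min(2, 9) = 2
N (Minnie): min(13, -19) = -19
L (Maxine): max(2, -19) = 2
P (Minnie): min(-9, -18, -15, 16) = -18
O (Maxine): max(-18, -16, 4, -9) = 4
K (Minnie): min(2, 4) = 2
Root (Maxine): max(-14, 2, 5) = 5

5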